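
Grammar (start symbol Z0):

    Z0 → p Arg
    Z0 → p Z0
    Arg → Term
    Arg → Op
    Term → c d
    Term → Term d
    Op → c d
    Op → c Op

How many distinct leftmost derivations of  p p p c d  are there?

Parse trees for p p p c d:
  [Z0 p [Z0 p [Z0 p [Arg [Term c d]]]]]
  [Z0 p [Z0 p [Z0 p [Arg [Op c d]]]]]

2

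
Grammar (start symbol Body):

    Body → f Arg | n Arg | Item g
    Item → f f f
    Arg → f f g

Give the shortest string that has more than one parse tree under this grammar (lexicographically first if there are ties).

f f f g

length 4: f f f g has 2 parse trees

Two derivations of f f f g:
  Body ⇒ f Arg ⇒ f f f g
  Body ⇒ Item g ⇒ f f f g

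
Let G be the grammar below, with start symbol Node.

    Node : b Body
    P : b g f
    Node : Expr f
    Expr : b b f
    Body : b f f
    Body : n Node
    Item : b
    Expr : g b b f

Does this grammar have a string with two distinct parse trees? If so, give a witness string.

Witness: b b f f

Derivation 1: Node ⇒ b Body ⇒ b b f f
Derivation 2: Node ⇒ Expr f ⇒ b b f f

Two distinct leftmost derivations for the same string.

Ambiguous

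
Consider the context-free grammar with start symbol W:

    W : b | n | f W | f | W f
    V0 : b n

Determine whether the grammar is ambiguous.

Witness: f f

Derivation 1: W ⇒ f W ⇒ f f
Derivation 2: W ⇒ W f ⇒ f f

Two distinct leftmost derivations for the same string.

Ambiguous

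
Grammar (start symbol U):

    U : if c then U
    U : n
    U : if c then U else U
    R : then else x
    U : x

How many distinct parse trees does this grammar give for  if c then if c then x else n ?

Parse trees for if c then if c then x else n:
  [U if c then [U if c then [U x] else [U n]]]
  [U if c then [U if c then [U x]] else [U n]]

2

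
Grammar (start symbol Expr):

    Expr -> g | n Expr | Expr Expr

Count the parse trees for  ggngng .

Parse trees for ggngng:
  [Expr [Expr g] [Expr [Expr g] [Expr n [Expr [Expr g] [Expr n [Expr g]]]]]]
  [Expr [Expr g] [Expr [Expr g] [Expr [Expr n [Expr g]] [Expr n [Expr g]]]]]
  [Expr [Expr g] [Expr [Expr [Expr g] [Expr n [Expr g]]] [Expr n [Expr g]]]]
  [Expr [Expr [Expr g] [Expr g]] [Expr n [Expr [Expr g] [Expr n [Expr g]]]]]
  [Expr [Expr [Expr g] [Expr g]] [Expr [Expr n [Expr g]] [Expr n [Expr g]]]]
  [Expr [Expr [Expr g] [Expr [Expr g] [Expr n [Expr g]]]] [Expr n [Expr g]]]
  [Expr [Expr [Expr [Expr g] [Expr g]] [Expr n [Expr g]]] [Expr n [Expr g]]]

7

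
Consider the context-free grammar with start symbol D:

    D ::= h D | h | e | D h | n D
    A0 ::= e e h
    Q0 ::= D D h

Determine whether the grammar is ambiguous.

Witness: h h

Derivation 1: D ⇒ h D ⇒ h h
Derivation 2: D ⇒ D h ⇒ h h

Two distinct leftmost derivations for the same string.

Ambiguous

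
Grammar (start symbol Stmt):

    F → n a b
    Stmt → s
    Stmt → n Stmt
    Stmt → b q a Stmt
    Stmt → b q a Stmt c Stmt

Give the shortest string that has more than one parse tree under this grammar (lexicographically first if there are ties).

length 1: no string has ≥2 trees
length 2: no string has ≥2 trees
length 3: no string has ≥2 trees
length 4: no string has ≥2 trees
length 5: no string has ≥2 trees
length 6: no string has ≥2 trees
length 7: no string has ≥2 trees
length 8: no string has ≥2 trees
length 9: b q a b q a s c s has 2 parse trees

Two derivations of b q a b q a s c s:
  Stmt ⇒ b q a Stmt ⇒ b q a b q a Stmt c Stmt ⇒ b q a b q a s c Stmt ⇒ b q a b q a s c s
  Stmt ⇒ b q a Stmt c Stmt ⇒ b q a b q a Stmt c Stmt ⇒ b q a b q a s c Stmt ⇒ b q a b q a s c s

b q a b q a s c s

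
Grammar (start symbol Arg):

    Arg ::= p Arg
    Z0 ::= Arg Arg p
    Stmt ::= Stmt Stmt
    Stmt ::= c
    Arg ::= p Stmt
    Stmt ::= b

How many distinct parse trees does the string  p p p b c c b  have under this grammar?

Parse trees for p p p b c c b:
  [Arg p [Arg p [Arg p [Stmt [Stmt b] [Stmt [Stmt c] [Stmt [Stmt c] [Stmt b]]]]]]]
  [Arg p [Arg p [Arg p [Stmt [Stmt b] [Stmt [Stmt [Stmt c] [Stmt c]] [Stmt b]]]]]]
  [Arg p [Arg p [Arg p [Stmt [Stmt [Stmt b] [Stmt c]] [Stmt [Stmt c] [Stmt b]]]]]]
  [Arg p [Arg p [Arg p [Stmt [Stmt [Stmt b] [Stmt [Stmt c] [Stmt c]]] [Stmt b]]]]]
  [Arg p [Arg p [Arg p [Stmt [Stmt [Stmt [Stmt b] [Stmt c]] [Stmt c]] [Stmt b]]]]]

5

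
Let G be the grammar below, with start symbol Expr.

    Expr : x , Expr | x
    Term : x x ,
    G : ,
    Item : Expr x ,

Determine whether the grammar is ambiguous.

Only Expr is reachable from Expr; ignoring the rest: Right-recursive list with a separator: after each atom, whether the separator follows determines the rule. One parse per string.

Unambiguous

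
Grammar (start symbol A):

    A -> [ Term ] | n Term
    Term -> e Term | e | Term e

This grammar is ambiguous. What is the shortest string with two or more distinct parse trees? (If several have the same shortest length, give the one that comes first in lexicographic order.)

length 2: no string has ≥2 trees
length 3: n e e has 2 parse trees

Two derivations of n e e:
  A ⇒ n Term ⇒ n e Term ⇒ n e e
  A ⇒ n Term ⇒ n Term e ⇒ n e e

n e e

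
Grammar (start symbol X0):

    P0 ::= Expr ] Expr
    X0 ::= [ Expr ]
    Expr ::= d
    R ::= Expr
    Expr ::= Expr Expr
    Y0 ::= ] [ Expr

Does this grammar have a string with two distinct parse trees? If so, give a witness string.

Ambiguous

Witness: [ d d d ]

Derivation 1: X0 ⇒ [ Expr ] ⇒ [ Expr Expr ] ⇒ [ d Expr ] ⇒ [ d Expr Expr ] ⇒ [ d d Expr ] ⇒ [ d d d ]
Derivation 2: X0 ⇒ [ Expr ] ⇒ [ Expr Expr ] ⇒ [ Expr Expr Expr ] ⇒ [ d Expr Expr ] ⇒ [ d d Expr ] ⇒ [ d d d ]

Two distinct leftmost derivations for the same string.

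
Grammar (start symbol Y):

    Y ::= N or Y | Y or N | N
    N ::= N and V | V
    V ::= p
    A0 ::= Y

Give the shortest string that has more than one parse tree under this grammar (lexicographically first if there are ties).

p or p

length 1: no string has ≥2 trees
length 3: p or p has 2 parse trees

Two derivations of p or p:
  Y ⇒ N or Y ⇒ V or Y ⇒ p or Y ⇒ p or N ⇒ p or V ⇒ p or p
  Y ⇒ Y or N ⇒ N or N ⇒ V or N ⇒ p or N ⇒ p or V ⇒ p or p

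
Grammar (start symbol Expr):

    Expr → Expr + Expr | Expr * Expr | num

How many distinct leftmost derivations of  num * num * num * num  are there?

5

Parse trees for num * num * num * num:
  [Expr [Expr num] * [Expr [Expr num] * [Expr [Expr num] * [Expr num]]]]
  [Expr [Expr num] * [Expr [Expr [Expr num] * [Expr num]] * [Expr num]]]
  [Expr [Expr [Expr num] * [Expr num]] * [Expr [Expr num] * [Expr num]]]
  [Expr [Expr [Expr num] * [Expr [Expr num] * [Expr num]]] * [Expr num]]
  [Expr [Expr [Expr [Expr num] * [Expr num]] * [Expr num]] * [Expr num]]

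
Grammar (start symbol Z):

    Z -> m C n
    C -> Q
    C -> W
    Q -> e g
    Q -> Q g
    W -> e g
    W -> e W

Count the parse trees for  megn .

Parse trees for megn:
  [Z m [C [Q e g]] n]
  [Z m [C [W e g]] n]

2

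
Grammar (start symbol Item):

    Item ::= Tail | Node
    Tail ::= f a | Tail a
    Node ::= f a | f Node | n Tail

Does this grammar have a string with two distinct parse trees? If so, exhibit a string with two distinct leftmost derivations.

Ambiguous

Witness: f a

Derivation 1: Item ⇒ Tail ⇒ f a
Derivation 2: Item ⇒ Node ⇒ f a

Two distinct leftmost derivations for the same string.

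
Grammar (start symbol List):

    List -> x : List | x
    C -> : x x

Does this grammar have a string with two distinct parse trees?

Unambiguous

Only List is reachable from List; ignoring the rest: The reachable grammar is A → atom sep A | atom. Each atom is followed by either the separator (recurse) or end-of-string (stop) — no choice point.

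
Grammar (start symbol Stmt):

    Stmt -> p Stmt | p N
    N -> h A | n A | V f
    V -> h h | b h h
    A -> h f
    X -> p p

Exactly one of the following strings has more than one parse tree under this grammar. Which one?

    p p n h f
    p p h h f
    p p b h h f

p p n h f: 1 tree
p p h h f: 2 trees
p p b h h f: 1 tree

p p h h f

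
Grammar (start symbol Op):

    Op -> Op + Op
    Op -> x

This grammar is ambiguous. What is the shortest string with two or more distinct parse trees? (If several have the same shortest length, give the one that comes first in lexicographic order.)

x + x + x

length 1: no string has ≥2 trees
length 3: no string has ≥2 trees
length 5: x + x + x has 2 parse trees

Two derivations of x + x + x:
  Op ⇒ Op + Op ⇒ Op + Op + Op ⇒ x + Op + Op ⇒ x + x + Op ⇒ x + x + x
  Op ⇒ Op + Op ⇒ x + Op ⇒ x + Op + Op ⇒ x + x + Op ⇒ x + x + x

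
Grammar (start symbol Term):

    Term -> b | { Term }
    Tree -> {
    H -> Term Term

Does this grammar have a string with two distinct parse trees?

Only Term is reachable from Term; ignoring the rest: L(Term) is { openⁿ atom closeⁿ : n ≥ 0 }. The bracket depth fixes n, and the derivation is forced at every step.

Unambiguous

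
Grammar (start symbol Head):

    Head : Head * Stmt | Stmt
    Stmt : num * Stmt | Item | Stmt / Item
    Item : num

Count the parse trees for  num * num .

2

Parse trees for num * num:
  [Head [Head [Stmt [Item num]]] * [Stmt [Item num]]]
  [Head [Stmt num * [Stmt [Item num]]]]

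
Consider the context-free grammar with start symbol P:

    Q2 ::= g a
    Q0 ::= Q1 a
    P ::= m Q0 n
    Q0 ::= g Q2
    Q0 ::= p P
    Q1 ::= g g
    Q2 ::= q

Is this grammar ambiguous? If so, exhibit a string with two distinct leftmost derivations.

Ambiguous

Witness: m g g a n

Derivation 1: P ⇒ m Q0 n ⇒ m Q1 a n ⇒ m g g a n
Derivation 2: P ⇒ m Q0 n ⇒ m g Q2 n ⇒ m g g a n

Two distinct leftmost derivations for the same string.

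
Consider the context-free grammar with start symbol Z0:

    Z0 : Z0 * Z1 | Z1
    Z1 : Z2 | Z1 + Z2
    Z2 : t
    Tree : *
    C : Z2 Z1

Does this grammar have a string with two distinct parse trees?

(Tree, C are unreachable from Z0, so their rules don't affect L(Z0).) This is a standard precedence ladder (Z0 over Z1 over Z2), with each level left-recursive on its own operator ('*' at Z0, '+' at Z1). That structure is LR(1), hence unambiguous.

Unambiguous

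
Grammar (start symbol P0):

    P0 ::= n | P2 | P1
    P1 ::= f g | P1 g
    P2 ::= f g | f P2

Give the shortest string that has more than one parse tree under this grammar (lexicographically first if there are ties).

length 1: no string has ≥2 trees
length 2: f g has 2 parse trees

Two derivations of f g:
  P0 ⇒ P2 ⇒ f g
  P0 ⇒ P1 ⇒ f g

f g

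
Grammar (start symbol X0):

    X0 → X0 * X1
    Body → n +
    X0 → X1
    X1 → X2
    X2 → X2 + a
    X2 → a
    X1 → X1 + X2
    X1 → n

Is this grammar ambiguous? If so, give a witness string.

Witness: a + a

Derivation 1: X0 ⇒ X1 ⇒ X2 ⇒ X2 + a ⇒ a + a
Derivation 2: X0 ⇒ X1 ⇒ X1 + X2 ⇒ X2 + X2 ⇒ a + X2 ⇒ a + a

Two distinct leftmost derivations for the same string.

Ambiguous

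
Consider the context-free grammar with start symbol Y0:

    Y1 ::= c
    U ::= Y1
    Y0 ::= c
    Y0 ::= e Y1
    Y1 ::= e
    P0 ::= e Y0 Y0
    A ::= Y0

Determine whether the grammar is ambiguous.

Unambiguous

(A, U, P0 are unreachable from Y0, so their rules don't affect L(Y0).) Restricted to the reachable nonterminals, every rule has the form A → t or A → t B, and no two rules for the same A share a first terminal. The grammar encodes a DFA — one run per string.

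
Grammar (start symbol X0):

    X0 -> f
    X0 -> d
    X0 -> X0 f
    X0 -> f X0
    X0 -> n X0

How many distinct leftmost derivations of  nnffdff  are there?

15

Parse trees for nnffdff (showing first 6 of 15):
  [X0 [X0 [X0 n [X0 n [X0 f [X0 f [X0 d]]]]] f] f]
  [X0 [X0 n [X0 [X0 n [X0 f [X0 f [X0 d]]]] f]] f]
  [X0 [X0 n [X0 n [X0 [X0 f [X0 f [X0 d]]] f]]] f]
  [X0 [X0 n [X0 n [X0 f [X0 [X0 f [X0 d]] f]]]] f]
  [X0 [X0 n [X0 n [X0 f [X0 f [X0 [X0 d] f]]]]] f]
  [X0 n [X0 [X0 [X0 n [X0 f [X0 f [X0 d]]]] f] f]]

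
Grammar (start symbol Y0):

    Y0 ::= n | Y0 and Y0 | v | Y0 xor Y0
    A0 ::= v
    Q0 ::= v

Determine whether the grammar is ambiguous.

Ambiguous

Witness: n and n and n

Derivation 1: Y0 ⇒ Y0 and Y0 ⇒ n and Y0 ⇒ n and Y0 and Y0 ⇒ n and n and Y0 ⇒ n and n and n
Derivation 2: Y0 ⇒ Y0 and Y0 ⇒ Y0 and Y0 and Y0 ⇒ n and Y0 and Y0 ⇒ n and n and Y0 ⇒ n and n and n

Two distinct leftmost derivations for the same string.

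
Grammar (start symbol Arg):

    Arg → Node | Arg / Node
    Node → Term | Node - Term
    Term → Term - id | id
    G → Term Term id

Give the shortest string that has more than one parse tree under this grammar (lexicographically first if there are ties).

length 1: no string has ≥2 trees
length 3: id - id has 2 parse trees

Two derivations of id - id:
  Arg ⇒ Node ⇒ Term ⇒ Term - id ⇒ id - id
  Arg ⇒ Node ⇒ Node - Term ⇒ Term - Term ⇒ id - Term ⇒ id - id

id - id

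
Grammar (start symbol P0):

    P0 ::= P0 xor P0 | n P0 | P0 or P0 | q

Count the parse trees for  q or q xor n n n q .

2

Parse trees for q or q xor n n n q:
  [P0 [P0 [P0 q] or [P0 q]] xor [P0 n [P0 n [P0 n [P0 q]]]]]
  [P0 [P0 q] or [P0 [P0 q] xor [P0 n [P0 n [P0 n [P0 q]]]]]]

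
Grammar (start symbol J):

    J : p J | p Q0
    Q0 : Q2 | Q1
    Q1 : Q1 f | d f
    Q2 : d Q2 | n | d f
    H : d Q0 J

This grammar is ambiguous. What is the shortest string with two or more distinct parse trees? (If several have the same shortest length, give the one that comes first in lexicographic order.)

length 2: no string has ≥2 trees
length 3: p d f has 2 parse trees

Two derivations of p d f:
  J ⇒ p Q0 ⇒ p Q2 ⇒ p d f
  J ⇒ p Q0 ⇒ p Q1 ⇒ p d f

p d f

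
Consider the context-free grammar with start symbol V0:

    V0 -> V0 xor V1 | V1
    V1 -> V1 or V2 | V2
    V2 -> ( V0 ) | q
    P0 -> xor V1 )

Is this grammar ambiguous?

Unambiguous

Only V0, V1, V2 are reachable from V0; ignoring the rest: The grammar is stratified — V0 handles 'xor' (left-recursive), V1 handles 'or', V2 atoms. Each operator has a fixed associativity and precedence level, so every string has one parse.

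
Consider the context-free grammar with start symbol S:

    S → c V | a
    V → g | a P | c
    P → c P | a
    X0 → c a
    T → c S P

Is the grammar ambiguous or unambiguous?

Unambiguous

Only S, V, P are reachable from S; ignoring the rest: Each reachable nonterminal has at most one production per leading terminal, and all productions are right-linear; the derivation is determined token-by-token.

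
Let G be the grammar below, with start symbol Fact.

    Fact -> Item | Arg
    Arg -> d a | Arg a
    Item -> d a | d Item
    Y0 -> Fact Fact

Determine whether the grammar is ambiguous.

Witness: d a

Derivation 1: Fact ⇒ Item ⇒ d a
Derivation 2: Fact ⇒ Arg ⇒ d a

Two distinct leftmost derivations for the same string.

Ambiguous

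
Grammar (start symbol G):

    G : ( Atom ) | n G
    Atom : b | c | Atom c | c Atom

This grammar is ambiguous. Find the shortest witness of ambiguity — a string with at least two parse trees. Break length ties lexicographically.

( c c )

length 3: no string has ≥2 trees
length 4: ( c c ) has 2 parse trees

Two derivations of ( c c ):
  G ⇒ ( Atom ) ⇒ ( Atom c ) ⇒ ( c c )
  G ⇒ ( Atom ) ⇒ ( c Atom ) ⇒ ( c c )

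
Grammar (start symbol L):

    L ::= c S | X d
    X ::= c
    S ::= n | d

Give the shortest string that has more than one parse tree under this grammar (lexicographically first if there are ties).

c d

length 2: c d has 2 parse trees

Two derivations of c d:
  L ⇒ c S ⇒ c d
  L ⇒ X d ⇒ c d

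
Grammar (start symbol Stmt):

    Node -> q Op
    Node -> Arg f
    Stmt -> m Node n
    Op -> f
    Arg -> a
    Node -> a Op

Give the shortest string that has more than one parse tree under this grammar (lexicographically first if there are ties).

m a f n

length 4: m a f n has 2 parse trees

Two derivations of m a f n:
  Stmt ⇒ m Node n ⇒ m Arg f n ⇒ m a f n
  Stmt ⇒ m Node n ⇒ m a Op n ⇒ m a f n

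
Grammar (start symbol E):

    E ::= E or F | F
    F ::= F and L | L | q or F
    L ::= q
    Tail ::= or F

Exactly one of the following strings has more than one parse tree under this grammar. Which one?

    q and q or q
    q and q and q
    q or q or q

q and q or q: 1 tree
q and q and q: 1 tree
q or q or q: 4 trees

q or q or q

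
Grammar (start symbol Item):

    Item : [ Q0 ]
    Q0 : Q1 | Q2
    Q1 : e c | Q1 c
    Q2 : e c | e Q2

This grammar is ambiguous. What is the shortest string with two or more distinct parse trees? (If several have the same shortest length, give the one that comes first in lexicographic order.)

[ e c ]

length 4: [ e c ] has 2 parse trees

Two derivations of [ e c ]:
  Item ⇒ [ Q0 ] ⇒ [ Q1 ] ⇒ [ e c ]
  Item ⇒ [ Q0 ] ⇒ [ Q2 ] ⇒ [ e c ]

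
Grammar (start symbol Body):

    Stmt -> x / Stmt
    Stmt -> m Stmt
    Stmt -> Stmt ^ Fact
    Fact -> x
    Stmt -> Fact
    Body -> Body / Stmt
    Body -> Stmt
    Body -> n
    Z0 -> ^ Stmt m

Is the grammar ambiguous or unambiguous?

Ambiguous

Witness: x / x

Derivation 1: Body ⇒ Body / Stmt ⇒ Stmt / Stmt ⇒ Fact / Stmt ⇒ x / Stmt ⇒ x / Fact ⇒ x / x
Derivation 2: Body ⇒ Stmt ⇒ x / Stmt ⇒ x / Fact ⇒ x / x

Two distinct leftmost derivations for the same string.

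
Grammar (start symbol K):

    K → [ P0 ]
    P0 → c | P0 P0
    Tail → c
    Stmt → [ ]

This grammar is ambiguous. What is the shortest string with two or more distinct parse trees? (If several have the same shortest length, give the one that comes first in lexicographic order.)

[ c c c ]

length 3: no string has ≥2 trees
length 4: no string has ≥2 trees
length 5: [ c c c ] has 2 parse trees

Two derivations of [ c c c ]:
  K ⇒ [ P0 ] ⇒ [ P0 P0 ] ⇒ [ c P0 ] ⇒ [ c P0 P0 ] ⇒ [ c c P0 ] ⇒ [ c c c ]
  K ⇒ [ P0 ] ⇒ [ P0 P0 ] ⇒ [ P0 P0 P0 ] ⇒ [ c P0 P0 ] ⇒ [ c c P0 ] ⇒ [ c c c ]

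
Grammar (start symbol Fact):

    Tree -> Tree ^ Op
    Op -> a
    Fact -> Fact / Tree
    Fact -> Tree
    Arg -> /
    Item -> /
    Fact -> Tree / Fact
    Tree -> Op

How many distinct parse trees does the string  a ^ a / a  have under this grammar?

Parse trees for a ^ a / a:
  [Fact [Fact [Tree [Tree [Op a]] ^ [Op a]]] / [Tree [Op a]]]
  [Fact [Tree [Tree [Op a]] ^ [Op a]] / [Fact [Tree [Op a]]]]

2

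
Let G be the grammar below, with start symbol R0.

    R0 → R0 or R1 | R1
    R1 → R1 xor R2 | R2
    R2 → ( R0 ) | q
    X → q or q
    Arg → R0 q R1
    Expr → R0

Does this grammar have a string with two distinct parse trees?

Only R0, R1, R2 are reachable from R0; ignoring the rest: This is a standard precedence ladder (R0 over R1 over R2), with each level left-recursive on its own operator ('or' at R0, 'xor' at R1). That structure is LR(1), hence unambiguous.

Unambiguous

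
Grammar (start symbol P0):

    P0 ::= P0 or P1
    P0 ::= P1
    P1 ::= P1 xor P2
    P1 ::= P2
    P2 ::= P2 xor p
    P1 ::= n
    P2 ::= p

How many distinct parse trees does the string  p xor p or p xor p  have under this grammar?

Parse trees for p xor p or p xor p:
  [P0 [P0 [P1 [P1 [P2 p]] xor [P2 p]]] or [P1 [P1 [P2 p]] xor [P2 p]]]
  [P0 [P0 [P1 [P1 [P2 p]] xor [P2 p]]] or [P1 [P2 [P2 p] xor p]]]
  [P0 [P0 [P1 [P2 [P2 p] xor p]]] or [P1 [P1 [P2 p]] xor [P2 p]]]
  [P0 [P0 [P1 [P2 [P2 p] xor p]]] or [P1 [P2 [P2 p] xor p]]]

4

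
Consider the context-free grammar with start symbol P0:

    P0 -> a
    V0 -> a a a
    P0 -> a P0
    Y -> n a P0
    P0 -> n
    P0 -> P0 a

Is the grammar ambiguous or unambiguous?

Witness: a a

Derivation 1: P0 ⇒ a P0 ⇒ a a
Derivation 2: P0 ⇒ P0 a ⇒ a a

Two distinct leftmost derivations for the same string.

Ambiguous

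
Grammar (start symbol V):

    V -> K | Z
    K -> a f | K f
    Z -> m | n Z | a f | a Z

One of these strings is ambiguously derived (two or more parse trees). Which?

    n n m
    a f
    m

n n m: 1 tree
a f: 2 trees
m: 1 tree

a f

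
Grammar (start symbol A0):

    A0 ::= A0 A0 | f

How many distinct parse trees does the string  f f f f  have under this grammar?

Parse trees for f f f f:
  [A0 [A0 f] [A0 [A0 f] [A0 [A0 f] [A0 f]]]]
  [A0 [A0 f] [A0 [A0 [A0 f] [A0 f]] [A0 f]]]
  [A0 [A0 [A0 f] [A0 f]] [A0 [A0 f] [A0 f]]]
  [A0 [A0 [A0 f] [A0 [A0 f] [A0 f]]] [A0 f]]
  [A0 [A0 [A0 [A0 f] [A0 f]] [A0 f]] [A0 f]]

5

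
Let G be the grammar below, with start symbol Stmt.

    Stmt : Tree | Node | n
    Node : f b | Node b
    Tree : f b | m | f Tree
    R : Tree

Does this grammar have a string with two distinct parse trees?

Witness: f b

Derivation 1: Stmt ⇒ Tree ⇒ f b
Derivation 2: Stmt ⇒ Node ⇒ f b

Two distinct leftmost derivations for the same string.

Ambiguous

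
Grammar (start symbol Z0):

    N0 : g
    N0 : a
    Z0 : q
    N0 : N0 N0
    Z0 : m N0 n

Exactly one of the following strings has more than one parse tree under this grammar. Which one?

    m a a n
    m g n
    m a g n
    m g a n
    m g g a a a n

m a a n: 1 tree
m g n: 1 tree
m a g n: 1 tree
m g a n: 1 tree
m g g a a a n: 14 trees

m g g a a a n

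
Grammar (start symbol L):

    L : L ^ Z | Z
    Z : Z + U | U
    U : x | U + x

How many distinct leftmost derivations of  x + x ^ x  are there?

Parse trees for x + x ^ x:
  [L [L [Z [Z [U x]] + [U x]]] ^ [Z [U x]]]
  [L [L [Z [U [U x] + x]]] ^ [Z [U x]]]

2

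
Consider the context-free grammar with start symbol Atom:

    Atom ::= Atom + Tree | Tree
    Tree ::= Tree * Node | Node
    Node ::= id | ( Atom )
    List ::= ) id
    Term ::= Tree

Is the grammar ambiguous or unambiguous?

Unambiguous

(List, Term are unreachable from Atom, so their rules don't affect L(Atom).) This is a standard precedence ladder (Atom over Tree over Node), with each level left-recursive on its own operator ('+' at Atom, '*' at Tree). That structure is LR(1), hence unambiguous.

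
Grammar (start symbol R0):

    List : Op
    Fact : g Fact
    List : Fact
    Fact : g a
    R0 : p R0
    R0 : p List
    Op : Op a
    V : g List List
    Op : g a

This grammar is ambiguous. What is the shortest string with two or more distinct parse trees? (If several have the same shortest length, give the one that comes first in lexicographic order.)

p g a

length 3: p g a has 2 parse trees

Two derivations of p g a:
  R0 ⇒ p List ⇒ p Op ⇒ p g a
  R0 ⇒ p List ⇒ p Fact ⇒ p g a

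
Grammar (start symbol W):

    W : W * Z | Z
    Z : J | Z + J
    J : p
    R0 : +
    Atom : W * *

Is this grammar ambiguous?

Unambiguous

(R0, Atom are unreachable from W, so their rules don't affect L(W).) This is a standard precedence ladder (W over Z over J), with each level left-recursive on its own operator ('*' at W, '+' at Z). That structure is LR(1), hence unambiguous.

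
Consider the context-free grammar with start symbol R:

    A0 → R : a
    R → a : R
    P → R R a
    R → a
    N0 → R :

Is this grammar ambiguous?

Only R is reachable from R; ignoring the rest: Right-recursive list with a separator: after each atom, whether the separator follows determines the rule. One parse per string.

Unambiguous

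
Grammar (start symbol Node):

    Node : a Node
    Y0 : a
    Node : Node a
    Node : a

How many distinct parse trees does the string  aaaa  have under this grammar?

Parse trees for aaaa:
  [Node a [Node a [Node a [Node a]]]]
  [Node a [Node a [Node [Node a] a]]]
  [Node a [Node [Node a [Node a]] a]]
  [Node a [Node [Node [Node a] a] a]]
  [Node [Node a [Node a [Node a]]] a]
  [Node [Node a [Node [Node a] a]] a]
  [Node [Node [Node a [Node a]] a] a]
  [Node [Node [Node [Node a] a] a] a]

8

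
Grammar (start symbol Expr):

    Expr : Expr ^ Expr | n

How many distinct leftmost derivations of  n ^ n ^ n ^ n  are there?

5

Parse trees for n ^ n ^ n ^ n:
  [Expr [Expr n] ^ [Expr [Expr n] ^ [Expr [Expr n] ^ [Expr n]]]]
  [Expr [Expr n] ^ [Expr [Expr [Expr n] ^ [Expr n]] ^ [Expr n]]]
  [Expr [Expr [Expr n] ^ [Expr n]] ^ [Expr [Expr n] ^ [Expr n]]]
  [Expr [Expr [Expr n] ^ [Expr [Expr n] ^ [Expr n]]] ^ [Expr n]]
  [Expr [Expr [Expr [Expr n] ^ [Expr n]] ^ [Expr n]] ^ [Expr n]]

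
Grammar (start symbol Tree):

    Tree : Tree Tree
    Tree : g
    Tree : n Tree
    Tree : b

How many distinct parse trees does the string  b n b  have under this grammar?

1

Parse trees for b n b:
  [Tree [Tree b] [Tree n [Tree b]]]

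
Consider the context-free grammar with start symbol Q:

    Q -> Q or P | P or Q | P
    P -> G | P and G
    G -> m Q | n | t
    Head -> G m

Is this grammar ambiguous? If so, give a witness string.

Witness: n or n

Derivation 1: Q ⇒ Q or P ⇒ P or P ⇒ G or P ⇒ n or P ⇒ n or G ⇒ n or n
Derivation 2: Q ⇒ P or Q ⇒ G or Q ⇒ n or Q ⇒ n or P ⇒ n or G ⇒ n or n

Two distinct leftmost derivations for the same string.

Ambiguous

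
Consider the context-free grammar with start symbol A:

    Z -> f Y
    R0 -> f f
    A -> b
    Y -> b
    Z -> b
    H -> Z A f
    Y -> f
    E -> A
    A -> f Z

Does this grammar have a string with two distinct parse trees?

Unambiguous

(R0, H, E are unreachable from A, so their rules don't affect L(A).) Each reachable nonterminal has at most one production per leading terminal, and all productions are right-linear; the derivation is determined token-by-token.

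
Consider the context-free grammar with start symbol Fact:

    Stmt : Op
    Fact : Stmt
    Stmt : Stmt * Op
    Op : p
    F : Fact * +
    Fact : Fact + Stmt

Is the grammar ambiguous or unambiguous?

Only Fact, Stmt, Op are reachable from Fact; ignoring the rest: This is a standard precedence ladder (Fact over Stmt over Op), with each level left-recursive on its own operator ('+' at Fact, '*' at Stmt). That structure is LR(1), hence unambiguous.

Unambiguous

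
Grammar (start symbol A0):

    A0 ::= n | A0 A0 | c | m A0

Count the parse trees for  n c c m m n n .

24

Parse trees for n c c m m n n (showing first 6 of 24):
  [A0 [A0 n] [A0 [A0 c] [A0 [A0 c] [A0 [A0 m [A0 m [A0 n]]] [A0 n]]]]]
  [A0 [A0 n] [A0 [A0 c] [A0 [A0 c] [A0 m [A0 [A0 m [A0 n]] [A0 n]]]]]]
  [A0 [A0 n] [A0 [A0 c] [A0 [A0 c] [A0 m [A0 m [A0 [A0 n] [A0 n]]]]]]]
  [A0 [A0 n] [A0 [A0 c] [A0 [A0 [A0 c] [A0 m [A0 m [A0 n]]]] [A0 n]]]]
  [A0 [A0 n] [A0 [A0 [A0 c] [A0 c]] [A0 [A0 m [A0 m [A0 n]]] [A0 n]]]]
  [A0 [A0 n] [A0 [A0 [A0 c] [A0 c]] [A0 m [A0 [A0 m [A0 n]] [A0 n]]]]]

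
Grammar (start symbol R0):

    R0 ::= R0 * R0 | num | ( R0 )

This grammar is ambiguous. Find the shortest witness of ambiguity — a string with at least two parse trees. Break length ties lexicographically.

length 1: no string has ≥2 trees
length 3: no string has ≥2 trees
length 5: num * num * num has 2 parse trees

Two derivations of num * num * num:
  R0 ⇒ R0 * R0 ⇒ R0 * R0 * R0 ⇒ num * R0 * R0 ⇒ num * num * R0 ⇒ num * num * num
  R0 ⇒ R0 * R0 ⇒ num * R0 ⇒ num * R0 * R0 ⇒ num * num * R0 ⇒ num * num * num

num * num * num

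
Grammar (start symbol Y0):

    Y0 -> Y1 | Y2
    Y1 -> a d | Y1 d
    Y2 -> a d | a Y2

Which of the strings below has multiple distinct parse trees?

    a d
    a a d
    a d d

a d: 2 trees
a a d: 1 tree
a d d: 1 tree

a d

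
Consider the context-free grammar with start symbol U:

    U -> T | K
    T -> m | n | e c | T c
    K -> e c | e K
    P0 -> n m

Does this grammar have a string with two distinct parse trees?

Witness: e c

Derivation 1: U ⇒ T ⇒ e c
Derivation 2: U ⇒ K ⇒ e c

Two distinct leftmost derivations for the same string.

Ambiguous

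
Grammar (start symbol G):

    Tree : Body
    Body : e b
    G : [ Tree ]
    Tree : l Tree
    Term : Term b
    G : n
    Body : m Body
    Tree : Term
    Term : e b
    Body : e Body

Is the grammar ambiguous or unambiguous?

Ambiguous

Witness: [ e b ]

Derivation 1: G ⇒ [ Tree ] ⇒ [ Body ] ⇒ [ e b ]
Derivation 2: G ⇒ [ Tree ] ⇒ [ Term ] ⇒ [ e b ]

Two distinct leftmost derivations for the same string.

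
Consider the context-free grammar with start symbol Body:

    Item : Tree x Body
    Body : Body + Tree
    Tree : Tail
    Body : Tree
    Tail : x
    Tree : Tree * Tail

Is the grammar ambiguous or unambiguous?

Unambiguous

Only Body, Tree, Tail are reachable from Body; ignoring the rest: This is a standard precedence ladder (Body over Tree over Tail), with each level left-recursive on its own operator ('+' at Body, '*' at Tree). That structure is LR(1), hence unambiguous.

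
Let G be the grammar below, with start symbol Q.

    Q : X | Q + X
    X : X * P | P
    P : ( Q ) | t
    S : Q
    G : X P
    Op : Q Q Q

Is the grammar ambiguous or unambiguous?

Only Q, X, P are reachable from Q; ignoring the rest: This is a standard precedence ladder (Q over X over P), with each level left-recursive on its own operator ('+' at Q, '*' at X). That structure is LR(1), hence unambiguous.

Unambiguous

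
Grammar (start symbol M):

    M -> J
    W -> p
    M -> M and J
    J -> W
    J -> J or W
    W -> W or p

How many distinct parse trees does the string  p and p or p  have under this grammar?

2

Parse trees for p and p or p:
  [M [M [J [W p]]] and [J [W [W p] or p]]]
  [M [M [J [W p]]] and [J [J [W p]] or [W p]]]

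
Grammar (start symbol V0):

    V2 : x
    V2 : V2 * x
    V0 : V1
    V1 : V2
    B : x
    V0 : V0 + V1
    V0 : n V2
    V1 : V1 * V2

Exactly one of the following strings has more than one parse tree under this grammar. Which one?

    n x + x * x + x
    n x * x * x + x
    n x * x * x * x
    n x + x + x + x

n x + x * x + x: 2 trees
n x * x * x + x: 1 tree
n x * x * x * x: 1 tree
n x + x + x + x: 1 tree

n x + x * x + x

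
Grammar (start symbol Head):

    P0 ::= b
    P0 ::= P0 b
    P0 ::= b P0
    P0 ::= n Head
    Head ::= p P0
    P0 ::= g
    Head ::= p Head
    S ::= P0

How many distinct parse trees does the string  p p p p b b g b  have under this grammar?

3

Parse trees for p p p p b b g b:
  [Head p [Head p [Head p [Head p [P0 [P0 b [P0 b [P0 g]]] b]]]]]
  [Head p [Head p [Head p [Head p [P0 b [P0 [P0 b [P0 g]] b]]]]]]
  [Head p [Head p [Head p [Head p [P0 b [P0 b [P0 [P0 g] b]]]]]]]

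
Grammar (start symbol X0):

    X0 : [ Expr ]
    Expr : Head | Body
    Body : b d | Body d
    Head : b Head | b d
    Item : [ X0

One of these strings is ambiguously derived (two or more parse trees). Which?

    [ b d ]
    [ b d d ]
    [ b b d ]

[ b d ]

[ b d ]: 2 trees
[ b d d ]: 1 tree
[ b b d ]: 1 tree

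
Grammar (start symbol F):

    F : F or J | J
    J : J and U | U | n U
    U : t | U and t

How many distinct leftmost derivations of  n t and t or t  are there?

2

Parse trees for n t and t or t:
  [F [F [J [J n [U t]] and [U t]]] or [J [U t]]]
  [F [F [J n [U [U t] and t]]] or [J [U t]]]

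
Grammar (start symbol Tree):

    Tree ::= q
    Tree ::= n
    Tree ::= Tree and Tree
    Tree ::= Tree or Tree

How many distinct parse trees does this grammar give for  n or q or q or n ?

Parse trees for n or q or q or n:
  [Tree [Tree n] or [Tree [Tree q] or [Tree [Tree q] or [Tree n]]]]
  [Tree [Tree n] or [Tree [Tree [Tree q] or [Tree q]] or [Tree n]]]
  [Tree [Tree [Tree n] or [Tree q]] or [Tree [Tree q] or [Tree n]]]
  [Tree [Tree [Tree n] or [Tree [Tree q] or [Tree q]]] or [Tree n]]
  [Tree [Tree [Tree [Tree n] or [Tree q]] or [Tree q]] or [Tree n]]

5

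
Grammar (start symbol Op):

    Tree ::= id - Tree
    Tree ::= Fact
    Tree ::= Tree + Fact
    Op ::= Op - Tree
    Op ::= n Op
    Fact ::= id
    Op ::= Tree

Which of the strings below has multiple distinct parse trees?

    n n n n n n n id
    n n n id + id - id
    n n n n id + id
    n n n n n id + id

n n n id + id - id

n n n n n n n id: 1 tree
n n n id + id - id: 4 trees
n n n n id + id: 1 tree
n n n n n id + id: 1 tree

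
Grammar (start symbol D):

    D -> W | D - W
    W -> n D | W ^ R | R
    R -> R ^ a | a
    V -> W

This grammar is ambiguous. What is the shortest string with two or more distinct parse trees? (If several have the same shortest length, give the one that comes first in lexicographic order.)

length 1: no string has ≥2 trees
length 2: no string has ≥2 trees
length 3: a ^ a has 2 parse trees

Two derivations of a ^ a:
  D ⇒ W ⇒ W ^ R ⇒ R ^ R ⇒ a ^ R ⇒ a ^ a
  D ⇒ W ⇒ R ⇒ R ^ a ⇒ a ^ a

a ^ a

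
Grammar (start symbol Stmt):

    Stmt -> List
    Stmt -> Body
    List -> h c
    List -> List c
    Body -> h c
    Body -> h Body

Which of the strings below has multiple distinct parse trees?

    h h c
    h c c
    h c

h h c: 1 tree
h c c: 1 tree
h c: 2 trees

h c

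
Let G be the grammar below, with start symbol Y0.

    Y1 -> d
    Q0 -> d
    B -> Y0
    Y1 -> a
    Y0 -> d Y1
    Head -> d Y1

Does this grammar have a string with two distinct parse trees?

(Head, B, Q0 are unreachable from Y0, so their rules don't affect L(Y0).) Each reachable nonterminal has at most one production per leading terminal, and all productions are right-linear; the derivation is determined token-by-token.

Unambiguous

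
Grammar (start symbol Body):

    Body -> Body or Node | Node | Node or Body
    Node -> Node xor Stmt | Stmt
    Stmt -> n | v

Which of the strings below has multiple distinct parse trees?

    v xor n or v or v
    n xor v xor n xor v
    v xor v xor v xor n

v xor n or v or v: 4 trees
n xor v xor n xor v: 1 tree
v xor v xor v xor n: 1 tree

v xor n or v or v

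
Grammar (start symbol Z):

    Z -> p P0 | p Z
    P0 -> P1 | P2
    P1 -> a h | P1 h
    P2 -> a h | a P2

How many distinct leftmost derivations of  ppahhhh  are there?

1

Parse trees for ppahhhh:
  [Z p [Z p [P0 [P1 [P1 [P1 [P1 a h] h] h] h]]]]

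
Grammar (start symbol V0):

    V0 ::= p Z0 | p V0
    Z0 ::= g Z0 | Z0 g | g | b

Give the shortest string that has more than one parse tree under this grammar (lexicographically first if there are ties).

p g g

length 2: no string has ≥2 trees
length 3: p g g has 2 parse trees

Two derivations of p g g:
  V0 ⇒ p Z0 ⇒ p g Z0 ⇒ p g g
  V0 ⇒ p Z0 ⇒ p Z0 g ⇒ p g g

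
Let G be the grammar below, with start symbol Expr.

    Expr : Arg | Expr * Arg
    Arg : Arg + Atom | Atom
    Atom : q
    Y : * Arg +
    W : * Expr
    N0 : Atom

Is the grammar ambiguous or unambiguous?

(Y, W, N0 are unreachable from Expr, so their rules don't affect L(Expr).) This is a standard precedence ladder (Expr over Arg over Atom), with each level left-recursive on its own operator ('*' at Expr, '+' at Arg). That structure is LR(1), hence unambiguous.

Unambiguous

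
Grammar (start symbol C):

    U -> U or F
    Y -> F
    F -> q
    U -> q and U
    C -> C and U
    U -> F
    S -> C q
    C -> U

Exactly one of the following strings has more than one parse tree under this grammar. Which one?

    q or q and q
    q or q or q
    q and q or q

q and q or q

q or q and q: 1 tree
q or q or q: 1 tree
q and q or q: 3 trees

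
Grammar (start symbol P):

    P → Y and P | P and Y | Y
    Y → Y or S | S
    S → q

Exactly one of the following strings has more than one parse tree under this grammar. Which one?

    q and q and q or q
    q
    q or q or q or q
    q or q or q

q and q and q or q: 4 trees
q: 1 tree
q or q or q or q: 1 tree
q or q or q: 1 tree

q and q and q or q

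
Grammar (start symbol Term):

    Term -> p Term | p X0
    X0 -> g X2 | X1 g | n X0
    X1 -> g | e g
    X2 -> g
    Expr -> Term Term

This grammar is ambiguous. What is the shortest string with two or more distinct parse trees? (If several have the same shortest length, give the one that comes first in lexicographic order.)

length 3: p g g has 2 parse trees

Two derivations of p g g:
  Term ⇒ p X0 ⇒ p g X2 ⇒ p g g
  Term ⇒ p X0 ⇒ p X1 g ⇒ p g g

p g g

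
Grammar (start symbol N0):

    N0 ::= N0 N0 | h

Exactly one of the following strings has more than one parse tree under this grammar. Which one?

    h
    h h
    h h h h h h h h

h: 1 tree
h h: 1 tree
h h h h h h h h: 429 trees

h h h h h h h h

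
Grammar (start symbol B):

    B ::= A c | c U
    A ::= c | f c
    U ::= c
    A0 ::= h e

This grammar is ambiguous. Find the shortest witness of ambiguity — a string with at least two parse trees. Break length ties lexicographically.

c c

length 2: c c has 2 parse trees

Two derivations of c c:
  B ⇒ A c ⇒ c c
  B ⇒ c U ⇒ c c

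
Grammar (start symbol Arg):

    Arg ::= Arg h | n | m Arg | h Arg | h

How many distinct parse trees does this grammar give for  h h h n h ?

4

Parse trees for h h h n h:
  [Arg [Arg h [Arg h [Arg h [Arg n]]]] h]
  [Arg h [Arg [Arg h [Arg h [Arg n]]] h]]
  [Arg h [Arg h [Arg [Arg h [Arg n]] h]]]
  [Arg h [Arg h [Arg h [Arg [Arg n] h]]]]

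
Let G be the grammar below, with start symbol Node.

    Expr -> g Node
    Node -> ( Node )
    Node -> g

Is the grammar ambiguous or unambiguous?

(Expr is unreachable from Node, so its rules don't affect L(Node).) Each string is a nest of matched brackets around a single atom. An opening bracket forces the recursive rule; an atom forces the base rule.

Unambiguous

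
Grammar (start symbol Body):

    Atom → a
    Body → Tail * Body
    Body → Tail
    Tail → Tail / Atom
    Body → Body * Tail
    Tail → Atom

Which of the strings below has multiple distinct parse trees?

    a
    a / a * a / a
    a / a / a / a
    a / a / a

a: 1 tree
a / a * a / a: 2 trees
a / a / a / a: 1 tree
a / a / a: 1 tree

a / a * a / a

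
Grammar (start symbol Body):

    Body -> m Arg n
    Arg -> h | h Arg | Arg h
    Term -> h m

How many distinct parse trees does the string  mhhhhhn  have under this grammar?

Parse trees for mhhhhhn (showing first 6 of 16):
  [Body m [Arg h [Arg h [Arg h [Arg h [Arg h]]]]] n]
  [Body m [Arg h [Arg h [Arg h [Arg [Arg h] h]]]] n]
  [Body m [Arg h [Arg h [Arg [Arg h [Arg h]] h]]] n]
  [Body m [Arg h [Arg h [Arg [Arg [Arg h] h] h]]] n]
  [Body m [Arg h [Arg [Arg h [Arg h [Arg h]]] h]] n]
  [Body m [Arg h [Arg [Arg h [Arg [Arg h] h]] h]] n]

16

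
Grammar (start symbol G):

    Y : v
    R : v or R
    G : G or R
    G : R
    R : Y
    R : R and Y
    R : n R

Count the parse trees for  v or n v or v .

4

Parse trees for v or n v or v:
  [G [G [R [Y v]]] or [R n [R v or [R [Y v]]]]]
  [G [G [G [R [Y v]]] or [R n [R [Y v]]]] or [R [Y v]]]
  [G [G [R v or [R n [R [Y v]]]]] or [R [Y v]]]
  [G [R v or [R n [R v or [R [Y v]]]]]]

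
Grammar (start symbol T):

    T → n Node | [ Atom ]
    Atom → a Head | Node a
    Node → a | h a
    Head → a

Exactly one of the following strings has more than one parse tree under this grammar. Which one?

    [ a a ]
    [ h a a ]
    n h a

[ a a ]: 2 trees
[ h a a ]: 1 tree
n h a: 1 tree

[ a a ]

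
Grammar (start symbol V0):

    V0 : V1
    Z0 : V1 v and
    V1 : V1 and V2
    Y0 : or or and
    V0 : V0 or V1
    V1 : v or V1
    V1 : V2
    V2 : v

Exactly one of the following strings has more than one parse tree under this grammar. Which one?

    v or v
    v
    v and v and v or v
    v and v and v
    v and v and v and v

v or v: 2 trees
v: 1 tree
v and v and v or v: 1 tree
v and v and v: 1 tree
v and v and v and v: 1 tree

v or v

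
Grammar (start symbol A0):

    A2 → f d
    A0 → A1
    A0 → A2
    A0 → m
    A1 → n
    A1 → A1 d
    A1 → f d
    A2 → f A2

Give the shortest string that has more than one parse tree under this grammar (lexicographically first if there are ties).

f d

length 1: no string has ≥2 trees
length 2: f d has 2 parse trees

Two derivations of f d:
  A0 ⇒ A1 ⇒ f d
  A0 ⇒ A2 ⇒ f d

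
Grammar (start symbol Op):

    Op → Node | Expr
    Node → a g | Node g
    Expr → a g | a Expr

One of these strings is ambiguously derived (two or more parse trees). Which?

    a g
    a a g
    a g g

a g

a g: 2 trees
a a g: 1 tree
a g g: 1 tree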